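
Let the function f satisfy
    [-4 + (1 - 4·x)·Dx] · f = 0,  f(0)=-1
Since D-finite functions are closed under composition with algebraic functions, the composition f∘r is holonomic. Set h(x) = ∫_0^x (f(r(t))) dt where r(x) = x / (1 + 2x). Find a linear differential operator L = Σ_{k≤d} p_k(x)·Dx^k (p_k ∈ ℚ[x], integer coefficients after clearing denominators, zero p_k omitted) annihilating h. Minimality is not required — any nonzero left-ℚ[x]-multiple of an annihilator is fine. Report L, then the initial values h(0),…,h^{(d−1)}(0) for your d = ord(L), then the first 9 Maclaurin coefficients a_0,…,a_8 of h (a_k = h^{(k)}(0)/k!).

L = 4·Dx + (-1 + 4·x^2)·Dx^2  (order 2).
h: a_k = 0, -1, -2, -8/3, -4, -32/5, -32/3, -128/7, -32, …
ICs: h(0) = 0, h′(0) = -1.

f: a_k = -1, -4, -16, -64, -256, -1024, -4096, -16384, -65536, …
L₀ from L_f via x↦r, Dx↦r'^{-1}Dx.
∫: right-multiply L₀ by Dx.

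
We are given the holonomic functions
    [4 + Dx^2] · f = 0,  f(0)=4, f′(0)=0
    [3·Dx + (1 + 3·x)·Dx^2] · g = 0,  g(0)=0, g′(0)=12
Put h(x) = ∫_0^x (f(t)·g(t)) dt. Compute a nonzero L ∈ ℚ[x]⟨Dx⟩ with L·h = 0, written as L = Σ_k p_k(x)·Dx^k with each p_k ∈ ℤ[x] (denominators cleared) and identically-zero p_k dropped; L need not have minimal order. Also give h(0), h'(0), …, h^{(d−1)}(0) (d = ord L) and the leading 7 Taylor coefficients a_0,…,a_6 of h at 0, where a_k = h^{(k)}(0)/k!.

L = (-1112 - 1248·x + 7344·x^2 + 27648·x^3 + 20736·x^4)·Dx + (-48 + 2160·x + 10368·x^2 + 10368·x^3)·Dx^2 + (-250 + 240·x + 4968·x^2 + 13824·x^3 + 10368·x^4)·Dx^3 + (-12 + 540·x + 2592·x^2 + 2592·x^3)·Dx^4 + (7 + 138·x + 783·x^2 + 1728·x^3 + 1296·x^4)·Dx^5  (order 5).
h: a_k = 0, 0, 24, -24, 12, -36, 1304/15, …
ICs: h(0) = 0, h′(0) = 0, h′′(0) = 48, h′′′(0) = -144, h′′′′(0) = 288.

f: a_k = 4, 0, -8, 0, 8/3, 0, -16/45, …
g: a_k = 0, 12, -18, 36, -81, 972/5, -486, …
h₀=f·g: eliminate ⇒ L₀, order ≤ 2·2.
h=∫h₀ ⇒ L = L₀·Dx.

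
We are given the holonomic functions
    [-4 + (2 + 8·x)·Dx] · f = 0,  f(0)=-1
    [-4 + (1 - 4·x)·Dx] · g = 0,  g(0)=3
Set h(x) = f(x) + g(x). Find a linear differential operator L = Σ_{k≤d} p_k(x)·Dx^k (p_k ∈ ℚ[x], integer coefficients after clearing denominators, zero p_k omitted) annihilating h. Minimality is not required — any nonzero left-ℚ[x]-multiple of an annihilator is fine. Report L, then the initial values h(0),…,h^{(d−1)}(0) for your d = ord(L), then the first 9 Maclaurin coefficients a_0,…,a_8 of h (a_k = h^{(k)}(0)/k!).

f: a_k = -1, -2, 2, -4, 10, -28, 84, -264, 858, …
g: a_k = 3, 12, 48, 192, 768, 3072, 12288, 49152, 196608, …
h₀=f+g: left-lcm gives L₀, ord ≤ 2.
L = (40 + 96·x) + (-18 - 112·x - 288·x^2)·Dx + (1 + 12·x - 16·x^2 - 192·x^3)·Dx^2  (order 2).
h: a_k = 2, 10, 50, 188, 778, 3044, 12372, 48888, 197466, …
ICs: h(0) = 2, h′(0) = 10.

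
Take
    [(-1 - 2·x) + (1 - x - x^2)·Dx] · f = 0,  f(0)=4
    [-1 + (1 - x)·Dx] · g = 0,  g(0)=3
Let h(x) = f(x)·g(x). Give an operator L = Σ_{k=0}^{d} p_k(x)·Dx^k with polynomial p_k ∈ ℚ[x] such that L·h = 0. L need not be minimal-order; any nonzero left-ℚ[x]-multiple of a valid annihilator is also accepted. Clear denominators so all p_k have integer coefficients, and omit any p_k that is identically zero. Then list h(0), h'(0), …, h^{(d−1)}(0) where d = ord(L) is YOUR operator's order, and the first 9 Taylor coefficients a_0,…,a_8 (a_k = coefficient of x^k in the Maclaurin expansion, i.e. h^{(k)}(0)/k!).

L = (-2 + 3·x^2) + (1 - 2·x + x^3)·Dx  (order 1).
h: a_k = 12, 24, 48, 84, 144, 240, 396, 648, 1056, …
ICs: h(0) = 12.

f: a_k = 4, 4, 8, 12, 20, 32, 52, 84, 136, …
g: a_k = 3, 3, 3, 3, 3, 3, 3, 3, 3, …
h₀=f·g: eliminate ⇒ L₀, order ≤ 1·1.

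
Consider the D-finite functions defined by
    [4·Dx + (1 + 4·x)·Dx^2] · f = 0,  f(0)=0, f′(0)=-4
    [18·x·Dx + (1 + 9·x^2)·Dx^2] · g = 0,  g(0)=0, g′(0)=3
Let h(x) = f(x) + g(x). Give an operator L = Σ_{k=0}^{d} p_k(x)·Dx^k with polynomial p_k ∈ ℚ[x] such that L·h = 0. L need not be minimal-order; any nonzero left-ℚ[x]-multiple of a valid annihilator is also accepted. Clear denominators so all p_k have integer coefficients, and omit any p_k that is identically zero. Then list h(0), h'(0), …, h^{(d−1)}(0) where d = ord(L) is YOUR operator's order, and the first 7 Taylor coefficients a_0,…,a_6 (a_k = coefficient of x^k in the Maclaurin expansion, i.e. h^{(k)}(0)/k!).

f: a_k = 0, -4, 8, -64/3, 64, -1024/5, 2048/3, …
g: a_k = 0, 3, 0, -9, 0, 243/5, 0, …
Sum ⇒ L₀ = lclm(L_f,L_g) in ℚ(x)⟨Dx⟩.
L = (-36 - 432·x + 972·x^2 + 1296·x^3)·Dx + (-25 - 72·x - 189·x^2 + 1944·x^3 + 2592·x^4)·Dx^2 + (-2 + x + 36·x^2 + 81·x^3 + 486·x^4 + 648·x^5)·Dx^3  (order 3).
h: a_k = 0, -1, 8, -91/3, 64, -781/5, 2048/3, …
ICs: h(0) = 0, h′(0) = -1, h′′(0) = 16.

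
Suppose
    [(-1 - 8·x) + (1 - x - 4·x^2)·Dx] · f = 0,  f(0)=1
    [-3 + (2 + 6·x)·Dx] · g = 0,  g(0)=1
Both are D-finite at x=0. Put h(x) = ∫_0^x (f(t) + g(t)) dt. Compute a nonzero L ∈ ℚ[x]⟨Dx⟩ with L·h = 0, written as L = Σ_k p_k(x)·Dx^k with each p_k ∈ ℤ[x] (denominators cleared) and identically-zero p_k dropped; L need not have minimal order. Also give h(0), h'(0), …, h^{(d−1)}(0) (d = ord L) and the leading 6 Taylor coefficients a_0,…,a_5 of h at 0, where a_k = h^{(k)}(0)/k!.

f: a_k = 1, 1, 5, 9, 29, 65, …
g: a_k = 1, 3/2, -9/8, 27/16, -405/128, 1701/256, …
Sum ⇒ L₀ = lclm(L_f,L_g) in ℚ(x)⟨Dx⟩.
Integrate: L := L₀·Dx.
L = (-69 - 387·x - 900·x^2 - 1440·x^3)·Dx + (49 + 318·x + 1257·x^2 + 3240·x^3 + 3600·x^4)·Dx^2 + (2 - 46·x - 234·x^2 + 86·x^3 + 1440·x^4 + 1440·x^5)·Dx^3  (order 3).
h: a_k = 0, 2, 5/4, 31/24, 171/64, 3307/640, …
ICs: h(0) = 0, h′(0) = 2, h′′(0) = 5/2.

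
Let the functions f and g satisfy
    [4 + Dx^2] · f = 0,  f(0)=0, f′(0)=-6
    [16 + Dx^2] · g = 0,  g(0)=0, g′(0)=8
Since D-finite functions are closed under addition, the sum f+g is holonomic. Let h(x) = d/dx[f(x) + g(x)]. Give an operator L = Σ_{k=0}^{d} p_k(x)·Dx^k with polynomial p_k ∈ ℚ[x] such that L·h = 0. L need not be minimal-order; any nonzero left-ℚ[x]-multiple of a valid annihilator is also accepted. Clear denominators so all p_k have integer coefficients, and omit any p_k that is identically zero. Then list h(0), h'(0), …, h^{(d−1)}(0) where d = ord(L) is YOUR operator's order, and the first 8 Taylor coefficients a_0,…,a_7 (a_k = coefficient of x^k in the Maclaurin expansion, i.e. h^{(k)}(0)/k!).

L = 64 + 20·Dx^2 + Dx^4  (order 4).
h: a_k = 2, 0, -52, 0, 244/3, 0, -2024/45, 0, …
ICs: h(0) = 2, h′(0) = 0, h′′(0) = -104, h′′′(0) = 0.

f: a_k = 0, -6, 0, 4, 0, -4/5, 0, 8/105, …
g: a_k = 0, 8, 0, -64/3, 0, 256/15, 0, -2048/315, …
L₀ := lclm(L_f,L_g); ord L₀ ≤ 2+2.
Derive L from L₀ (diff closure).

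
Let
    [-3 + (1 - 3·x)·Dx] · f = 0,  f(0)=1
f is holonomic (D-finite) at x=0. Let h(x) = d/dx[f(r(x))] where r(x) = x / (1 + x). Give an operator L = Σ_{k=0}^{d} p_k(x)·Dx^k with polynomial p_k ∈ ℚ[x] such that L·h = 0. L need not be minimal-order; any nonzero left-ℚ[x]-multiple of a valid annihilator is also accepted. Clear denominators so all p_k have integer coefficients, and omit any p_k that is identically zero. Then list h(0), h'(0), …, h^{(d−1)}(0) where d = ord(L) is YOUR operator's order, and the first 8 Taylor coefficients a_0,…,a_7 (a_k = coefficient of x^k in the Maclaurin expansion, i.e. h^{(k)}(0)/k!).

f: a_k = 1, 3, 9, 27, 81, 243, 729, 2187, …
L₀ from L_f via x↦r, Dx↦r'^{-1}Dx.
h₀' ⇒ L via d/dx closure of L₀.
L = 4 + (-1 + 2·x)·Dx  (order 1).
h: a_k = 3, 12, 36, 96, 240, 576, 1344, 3072, …
ICs: h(0) = 3.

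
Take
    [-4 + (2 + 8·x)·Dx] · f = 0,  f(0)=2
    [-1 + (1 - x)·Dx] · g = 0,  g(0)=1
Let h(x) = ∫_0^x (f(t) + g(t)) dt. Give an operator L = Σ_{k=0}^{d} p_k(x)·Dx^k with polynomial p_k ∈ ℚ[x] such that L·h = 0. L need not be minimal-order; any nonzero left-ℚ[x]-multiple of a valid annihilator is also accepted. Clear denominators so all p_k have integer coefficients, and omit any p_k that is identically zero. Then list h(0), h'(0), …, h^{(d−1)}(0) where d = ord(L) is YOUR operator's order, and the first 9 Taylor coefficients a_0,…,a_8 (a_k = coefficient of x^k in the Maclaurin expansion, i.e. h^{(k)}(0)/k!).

f: a_k = 2, 4, -4, 8, -20, 56, -168, 528, -1716, …
g: a_k = 1, 1, 1, 1, 1, 1, 1, 1, 1, …
h₀=f+g: left-lcm gives L₀, ord ≤ 2.
∫: right-multiply L₀ by Dx.
L = (8 + 12·x)·Dx + (-6 - 8·x - 36·x^2)·Dx^2 + (-1 + 3·x + 22·x^2 - 24·x^3)·Dx^3  (order 3).
h: a_k = 0, 3, 5/2, -1, 9/4, -19/5, 19/2, -167/7, 529/8, …
ICs: h(0) = 0, h′(0) = 3, h′′(0) = 5.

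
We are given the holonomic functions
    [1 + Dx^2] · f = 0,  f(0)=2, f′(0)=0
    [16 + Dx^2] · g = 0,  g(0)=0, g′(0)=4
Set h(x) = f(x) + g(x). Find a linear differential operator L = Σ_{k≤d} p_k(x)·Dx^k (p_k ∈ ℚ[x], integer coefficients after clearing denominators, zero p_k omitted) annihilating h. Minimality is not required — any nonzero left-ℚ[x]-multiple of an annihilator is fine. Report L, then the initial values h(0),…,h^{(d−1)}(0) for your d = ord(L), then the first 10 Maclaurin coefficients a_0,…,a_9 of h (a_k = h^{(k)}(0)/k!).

f: a_k = 2, 0, -1, 0, 1/12, 0, -1/360, 0, 1/20160, 0, …
g: a_k = 0, 4, 0, -32/3, 0, 128/15, 0, -1024/315, 0, 2048/2835, …
Weyl lclm of L_f,L_g ⇒ L₀ (ord ≤ 4).
L = 16 + 17·Dx^2 + Dx^4  (order 4).
h: a_k = 2, 4, -1, -32/3, 1/12, 128/15, -1/360, -1024/315, 1/20160, 2048/2835, …
ICs: h(0) = 2, h′(0) = 4, h′′(0) = -2, h′′′(0) = -64.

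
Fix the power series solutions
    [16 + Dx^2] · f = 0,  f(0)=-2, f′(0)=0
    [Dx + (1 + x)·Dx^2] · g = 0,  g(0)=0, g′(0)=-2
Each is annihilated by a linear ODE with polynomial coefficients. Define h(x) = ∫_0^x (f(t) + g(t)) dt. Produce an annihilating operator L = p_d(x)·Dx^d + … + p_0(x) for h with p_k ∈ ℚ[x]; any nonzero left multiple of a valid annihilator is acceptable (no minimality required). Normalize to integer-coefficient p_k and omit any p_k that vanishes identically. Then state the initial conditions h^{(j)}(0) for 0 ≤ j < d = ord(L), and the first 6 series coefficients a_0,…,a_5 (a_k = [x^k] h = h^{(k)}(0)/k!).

L = (176 + 256·x + 128·x^2)·Dx^2 + (144 + 400·x + 384·x^2 + 128·x^3)·Dx^3 + (11 + 16·x + 8·x^2)·Dx^4 + (9 + 25·x + 24·x^2 + 8·x^3)·Dx^5  (order 5).
h: a_k = 0, -2, -1, 17/3, -1/6, -25/6, …
ICs: h(0) = 0, h′(0) = -2, h′′(0) = -2, h′′′(0) = 34, h′′′′(0) = -4.

f: a_k = -2, 0, 16, 0, -64/3, 0, …
g: a_k = 0, -2, 1, -2/3, 1/2, -2/5, …
Sum ⇒ L₀ = lclm(L_f,L_g) in ℚ(x)⟨Dx⟩.
h=∫h₀ ⇒ L = L₀·Dx.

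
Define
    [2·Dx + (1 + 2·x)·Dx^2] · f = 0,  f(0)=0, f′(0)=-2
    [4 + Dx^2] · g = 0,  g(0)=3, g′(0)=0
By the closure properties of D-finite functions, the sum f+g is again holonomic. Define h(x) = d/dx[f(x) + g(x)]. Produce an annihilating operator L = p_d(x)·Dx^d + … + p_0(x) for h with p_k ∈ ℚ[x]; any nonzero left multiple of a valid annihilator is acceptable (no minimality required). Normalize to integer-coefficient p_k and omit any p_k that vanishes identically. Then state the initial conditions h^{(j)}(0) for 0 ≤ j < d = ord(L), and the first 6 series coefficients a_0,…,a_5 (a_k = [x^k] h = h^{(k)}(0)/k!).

f: a_k = 0, -2, 2, -8/3, 4, -32/5, …
g: a_k = 3, 0, -6, 0, 2, 0, …
L₀ := lclm(L_f,L_g); ord L₀ ≤ 2+2.
h=h₀': d/dx-closure on L₀ ⇒ L.
L = (56 + 32·x + 32·x^2) + (12 + 40·x + 48·x^2 + 32·x^3)·Dx + (14 + 8·x + 8·x^2)·Dx^2 + (3 + 10·x + 12·x^2 + 8·x^3)·Dx^3  (order 3).
h: a_k = -2, -8, -8, 24, -32, 312/5, …
ICs: h(0) = -2, h′(0) = -8, h′′(0) = -16.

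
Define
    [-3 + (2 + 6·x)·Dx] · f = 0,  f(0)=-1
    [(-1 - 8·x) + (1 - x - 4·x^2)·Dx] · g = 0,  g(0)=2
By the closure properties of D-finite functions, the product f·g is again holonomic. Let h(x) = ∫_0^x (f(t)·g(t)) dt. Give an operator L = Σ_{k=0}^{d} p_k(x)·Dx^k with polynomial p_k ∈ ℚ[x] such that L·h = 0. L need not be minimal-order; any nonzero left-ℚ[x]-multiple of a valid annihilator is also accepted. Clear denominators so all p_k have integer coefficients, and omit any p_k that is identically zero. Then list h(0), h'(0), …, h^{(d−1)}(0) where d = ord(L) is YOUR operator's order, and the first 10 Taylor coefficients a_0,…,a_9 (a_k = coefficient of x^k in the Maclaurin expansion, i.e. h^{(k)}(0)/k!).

f: a_k = -1, -3/2, 9/8, -27/16, 405/128, -1701/256, 15309/1024, -72171/2048, 2814669/32768, -14073345/65536, …
g: a_k = 2, 2, 10, 18, 58, 130, 362, 882, 2330, 5858, …
Sym-product of L_f,L_g gives L₀ (≤ ord 1).
h=∫₀ˣh₀: take L = L₀·Dx.
L = (5 + 19·x + 36·x^2)·Dx + (-2 - 4·x + 14·x^2 + 24·x^3)·Dx^2  (order 2).
h: a_k = 0, -2, -5/2, -43/12, -273/32, -4531/320, -28235/768, -242623/3584, -1460937/8192, -51616067/147456, …
ICs: h(0) = 0, h′(0) = -2.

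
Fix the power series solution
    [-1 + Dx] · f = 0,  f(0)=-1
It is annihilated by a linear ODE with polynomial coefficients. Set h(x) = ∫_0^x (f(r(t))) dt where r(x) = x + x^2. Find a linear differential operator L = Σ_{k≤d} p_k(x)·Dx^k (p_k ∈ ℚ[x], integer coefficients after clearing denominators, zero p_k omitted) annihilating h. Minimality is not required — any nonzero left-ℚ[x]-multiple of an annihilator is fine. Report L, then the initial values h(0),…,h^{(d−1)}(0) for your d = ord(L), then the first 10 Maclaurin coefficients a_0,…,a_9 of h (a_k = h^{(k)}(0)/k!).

L = (-1 - 2·x)·Dx + Dx^2  (order 2).
h: a_k = 0, -1, -1/2, -1/2, -7/24, -5/24, -9/80, -331/5040, -1303/40320, -1979/120960, …
ICs: h(0) = 0, h′(0) = -1.

f: a_k = -1, -1, -1/2, -1/6, -1/24, -1/120, -1/720, -1/5040, -1/40320, -1/362880, …
Substitute x→r, Dx→(1/r')Dx; clear ⇒ L₀.
Integrate: L := L₀·Dx.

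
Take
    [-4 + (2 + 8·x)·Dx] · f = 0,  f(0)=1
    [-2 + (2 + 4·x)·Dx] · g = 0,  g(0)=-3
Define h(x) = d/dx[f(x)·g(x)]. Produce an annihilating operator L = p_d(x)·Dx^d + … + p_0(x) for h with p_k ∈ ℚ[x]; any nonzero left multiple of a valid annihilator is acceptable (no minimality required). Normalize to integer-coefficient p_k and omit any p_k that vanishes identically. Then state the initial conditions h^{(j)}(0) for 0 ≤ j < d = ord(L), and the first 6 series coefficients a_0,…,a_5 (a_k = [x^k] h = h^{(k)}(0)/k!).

f: a_k = 1, 2, -2, 4, -10, 28, …
g: a_k = -3, -3, 3/2, -3/2, 15/8, -21/8, …
L₀ := L_f ⊗_s L_g (sym. prod.), ord ≤ 1.
h=h₀': d/dx-closure on L₀ ⇒ L.
L = -1 + (-3 - 26·x - 72·x^2 - 64·x^3)·Dx  (order 1).
h: a_k = -9, 3, -27/2, 111/2, -1755/8, 6813/8, …
ICs: h(0) = -9.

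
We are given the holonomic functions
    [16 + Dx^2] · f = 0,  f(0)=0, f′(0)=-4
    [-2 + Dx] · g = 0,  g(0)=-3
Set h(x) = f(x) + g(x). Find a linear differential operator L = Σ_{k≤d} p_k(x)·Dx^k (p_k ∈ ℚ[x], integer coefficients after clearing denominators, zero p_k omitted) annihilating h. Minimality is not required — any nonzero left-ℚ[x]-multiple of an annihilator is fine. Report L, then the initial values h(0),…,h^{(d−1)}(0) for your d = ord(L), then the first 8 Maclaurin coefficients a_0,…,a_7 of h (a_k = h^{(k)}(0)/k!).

f: a_k = 0, -4, 0, 32/3, 0, -128/15, 0, 1024/315, …
g: a_k = -3, -6, -6, -4, -2, -4/5, -4/15, -8/105, …
L₀ := lclm(L_f,L_g); ord L₀ ≤ 2+1.
L = -32 + 16·Dx - 2·Dx^2 + Dx^3  (order 3).
h: a_k = -3, -10, -6, 20/3, -2, -28/3, -4/15, 200/63, …
ICs: h(0) = -3, h′(0) = -10, h′′(0) = -12.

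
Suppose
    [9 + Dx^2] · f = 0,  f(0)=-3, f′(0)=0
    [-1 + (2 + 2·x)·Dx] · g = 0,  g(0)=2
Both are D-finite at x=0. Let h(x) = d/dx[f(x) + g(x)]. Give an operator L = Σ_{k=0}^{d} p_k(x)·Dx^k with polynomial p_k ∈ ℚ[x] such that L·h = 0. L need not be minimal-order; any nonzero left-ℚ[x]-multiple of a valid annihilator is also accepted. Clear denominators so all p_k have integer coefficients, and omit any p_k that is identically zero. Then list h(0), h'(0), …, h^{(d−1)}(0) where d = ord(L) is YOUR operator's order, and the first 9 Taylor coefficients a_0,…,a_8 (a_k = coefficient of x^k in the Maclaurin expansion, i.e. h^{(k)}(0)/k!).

f: a_k = -3, 0, 27/2, 0, -81/8, 0, 243/80, 0, -2187/4480, …
g: a_k = 2, 1, -1/4, 1/8, -5/64, 7/128, -21/512, 33/1024, -429/16384, …
Weyl lclm of L_f,L_g ⇒ L₀ (ord ≤ 3).
Derive L from L₀ (diff closure).
L = (-153 - 216·x - 108·x^2) + (-234 - 666·x - 648·x^2 - 216·x^3)·Dx + (-17 - 24·x - 12·x^2)·Dx^2 + (-26 - 74·x - 72·x^2 - 24·x^3)·Dx^3  (order 3).
h: a_k = 1, 53/2, 3/8, -653/16, 35/128, 23013/1280, 231/1024, -294951/71680, 6435/32768, …
ICs: h(0) = 1, h′(0) = 53/2, h′′(0) = 3/4.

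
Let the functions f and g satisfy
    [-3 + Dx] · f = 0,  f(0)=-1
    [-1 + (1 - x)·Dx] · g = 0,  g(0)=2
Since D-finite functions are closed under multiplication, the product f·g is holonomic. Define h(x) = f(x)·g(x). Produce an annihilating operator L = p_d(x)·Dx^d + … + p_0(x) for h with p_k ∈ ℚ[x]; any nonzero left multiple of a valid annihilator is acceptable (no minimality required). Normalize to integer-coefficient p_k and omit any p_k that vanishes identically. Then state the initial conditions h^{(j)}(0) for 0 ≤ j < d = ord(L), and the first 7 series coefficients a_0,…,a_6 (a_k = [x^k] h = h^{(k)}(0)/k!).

L = (4 - 3·x) + (-1 + x)·Dx  (order 1).
h: a_k = -2, -8, -17, -26, -131/4, -184/5, -1553/40, …
ICs: h(0) = -2.

f: a_k = -1, -3, -9/2, -9/2, -27/8, -81/40, -81/80, …
g: a_k = 2, 2, 2, 2, 2, 2, 2, …
f·g: L₀ = L_f ⊗_s L_g, ord ≤ 1·1.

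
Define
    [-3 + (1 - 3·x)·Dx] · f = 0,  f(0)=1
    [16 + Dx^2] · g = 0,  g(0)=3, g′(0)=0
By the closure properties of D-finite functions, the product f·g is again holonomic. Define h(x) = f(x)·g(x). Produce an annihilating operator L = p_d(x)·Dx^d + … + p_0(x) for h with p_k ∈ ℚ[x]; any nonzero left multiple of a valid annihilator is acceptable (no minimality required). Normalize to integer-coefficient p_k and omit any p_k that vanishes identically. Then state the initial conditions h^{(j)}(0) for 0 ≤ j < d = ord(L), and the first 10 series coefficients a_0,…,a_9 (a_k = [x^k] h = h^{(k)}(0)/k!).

L = (-16 + 48·x) + 6·Dx + (-1 + 3·x)·Dx^2  (order 2).
h: a_k = 3, 9, 3, 9, 59, 177, 7709/15, 7709/5, 486179/105, 486179/35, …
ICs: h(0) = 3, h′(0) = 9.

f: a_k = 1, 3, 9, 27, 81, 243, 729, 2187, 6561, 19683, …
g: a_k = 3, 0, -24, 0, 32, 0, -256/15, 0, 512/105, 0, …
L₀ := L_f ⊗_s L_g (sym. prod.), ord ≤ 2.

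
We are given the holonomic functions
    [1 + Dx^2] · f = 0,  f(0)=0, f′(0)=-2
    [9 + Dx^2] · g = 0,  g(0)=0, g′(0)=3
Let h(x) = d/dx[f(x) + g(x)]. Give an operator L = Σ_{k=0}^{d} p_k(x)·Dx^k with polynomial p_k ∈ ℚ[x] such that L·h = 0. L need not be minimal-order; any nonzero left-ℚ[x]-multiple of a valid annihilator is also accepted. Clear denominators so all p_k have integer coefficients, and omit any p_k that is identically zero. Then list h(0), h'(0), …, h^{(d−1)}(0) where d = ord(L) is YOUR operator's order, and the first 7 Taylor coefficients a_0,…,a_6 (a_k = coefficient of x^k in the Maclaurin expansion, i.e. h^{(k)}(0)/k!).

f: a_k = 0, -2, 0, 1/3, 0, -1/60, 0, …
g: a_k = 0, 3, 0, -9/2, 0, 81/40, 0, …
L₀ := lclm(L_f,L_g); ord L₀ ≤ 2+2.
Derive L from L₀ (diff closure).
L = 9 + 10·Dx^2 + Dx^4  (order 4).
h: a_k = 1, 0, -25/2, 0, 241/24, 0, -437/144, …
ICs: h(0) = 1, h′(0) = 0, h′′(0) = -25, h′′′(0) = 0.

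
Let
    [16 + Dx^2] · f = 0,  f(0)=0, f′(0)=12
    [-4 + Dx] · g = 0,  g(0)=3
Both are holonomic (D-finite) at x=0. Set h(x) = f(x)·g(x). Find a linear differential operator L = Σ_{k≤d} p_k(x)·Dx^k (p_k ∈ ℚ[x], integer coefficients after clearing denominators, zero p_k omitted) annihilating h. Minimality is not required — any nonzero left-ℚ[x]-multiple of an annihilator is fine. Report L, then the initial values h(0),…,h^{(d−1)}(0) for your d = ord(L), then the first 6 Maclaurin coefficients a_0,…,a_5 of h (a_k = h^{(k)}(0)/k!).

L = 32 - 8·Dx + Dx^2  (order 2).
h: a_k = 0, 36, 144, 192, 0, -1536/5, …
ICs: h(0) = 0, h′(0) = 36.

f: a_k = 0, 12, 0, -32, 0, 128/5, …
g: a_k = 3, 12, 24, 32, 32, 128/5, …
h₀=f·g: eliminate ⇒ L₀, order ≤ 2·1.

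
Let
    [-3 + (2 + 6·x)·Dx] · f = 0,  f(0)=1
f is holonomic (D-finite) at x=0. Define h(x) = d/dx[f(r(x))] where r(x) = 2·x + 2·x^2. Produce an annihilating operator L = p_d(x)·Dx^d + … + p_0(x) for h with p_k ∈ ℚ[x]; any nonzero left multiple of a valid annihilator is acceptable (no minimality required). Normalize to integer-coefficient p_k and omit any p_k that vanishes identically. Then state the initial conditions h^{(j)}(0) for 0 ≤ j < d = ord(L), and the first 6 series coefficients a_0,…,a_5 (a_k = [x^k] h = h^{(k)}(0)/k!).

L = -1 + (-1 - 8·x - 18·x^2 - 12·x^3)·Dx  (order 1).
h: a_k = 3, -3, 27/2, -117/2, 2025/8, -8829/8, …
ICs: h(0) = 3.

f: a_k = 1, 3/2, -9/8, 27/16, -405/128, 1701/256, …
Substitute x→r, Dx→(1/r')Dx; clear ⇒ L₀.
h₀' ⇒ L via d/dx closure of L₀.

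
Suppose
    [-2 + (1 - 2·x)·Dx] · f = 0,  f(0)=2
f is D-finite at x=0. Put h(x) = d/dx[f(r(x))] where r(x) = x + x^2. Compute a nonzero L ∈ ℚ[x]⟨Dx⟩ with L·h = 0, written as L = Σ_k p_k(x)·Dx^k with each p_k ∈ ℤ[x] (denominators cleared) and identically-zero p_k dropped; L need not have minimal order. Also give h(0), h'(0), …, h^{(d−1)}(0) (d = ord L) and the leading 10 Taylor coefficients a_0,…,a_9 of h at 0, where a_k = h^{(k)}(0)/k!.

L = (6 + 12·x + 12·x^2) + (-1 + 6·x^2 + 4·x^3)·Dx  (order 1).
h: a_k = 4, 24, 96, 352, 1200, 3936, 12544, 39168, 120384, 365440, …
ICs: h(0) = 4.

f: a_k = 2, 4, 8, 16, 32, 64, 128, 256, 512, 1024, …
Change of var in L_f (x↦r) gives L₀.
Derive L from L₀ (diff closure).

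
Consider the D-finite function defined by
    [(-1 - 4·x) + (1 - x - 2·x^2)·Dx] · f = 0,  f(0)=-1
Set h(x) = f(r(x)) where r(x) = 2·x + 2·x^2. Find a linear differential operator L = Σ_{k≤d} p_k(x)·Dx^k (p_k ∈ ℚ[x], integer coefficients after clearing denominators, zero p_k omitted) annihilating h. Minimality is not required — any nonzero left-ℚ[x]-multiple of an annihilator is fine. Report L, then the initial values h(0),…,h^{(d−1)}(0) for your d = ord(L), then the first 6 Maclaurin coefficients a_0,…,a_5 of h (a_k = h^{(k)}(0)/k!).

L = (2 + 20·x + 48·x^2 + 32·x^3) + (-1 + 2·x + 10·x^2 + 16·x^3 + 8·x^4)·Dx  (order 1).
h: a_k = -1, -2, -14, -64, -308, -1496, …
ICs: h(0) = -1.

f: a_k = -1, -1, -3, -5, -11, -21, …
Change of var in L_f (x↦r) gives L₀.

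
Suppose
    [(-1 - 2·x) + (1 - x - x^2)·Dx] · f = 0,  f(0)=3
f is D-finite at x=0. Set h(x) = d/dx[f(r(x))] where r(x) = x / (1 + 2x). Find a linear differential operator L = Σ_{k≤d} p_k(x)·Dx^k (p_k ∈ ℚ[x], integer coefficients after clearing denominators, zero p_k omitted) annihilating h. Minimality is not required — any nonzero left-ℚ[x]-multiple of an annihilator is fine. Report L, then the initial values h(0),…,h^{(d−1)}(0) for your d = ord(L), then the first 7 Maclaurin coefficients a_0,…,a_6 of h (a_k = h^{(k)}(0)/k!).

L = (-6·x - 18·x^2 - 16·x^3) + (-1 - 9·x - 27·x^2 - 30·x^3 - 8·x^4)·Dx  (order 1).
h: a_k = 3, 0, -9, 36, -120, 378, -1155, …
ICs: h(0) = 3.

f: a_k = 3, 3, 6, 9, 15, 24, 39, …
Change of var in L_f (x↦r) gives L₀.
Derive L from L₀ (diff closure).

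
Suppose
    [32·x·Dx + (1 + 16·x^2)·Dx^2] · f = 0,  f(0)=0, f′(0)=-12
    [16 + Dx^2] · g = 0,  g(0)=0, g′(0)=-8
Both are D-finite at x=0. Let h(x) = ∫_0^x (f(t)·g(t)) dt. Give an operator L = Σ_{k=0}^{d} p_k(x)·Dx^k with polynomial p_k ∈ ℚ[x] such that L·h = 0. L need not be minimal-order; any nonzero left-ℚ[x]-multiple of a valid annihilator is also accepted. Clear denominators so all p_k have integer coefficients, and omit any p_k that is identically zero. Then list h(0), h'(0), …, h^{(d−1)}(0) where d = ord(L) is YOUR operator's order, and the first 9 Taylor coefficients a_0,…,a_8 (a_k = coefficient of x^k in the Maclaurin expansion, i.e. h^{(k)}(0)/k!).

f: a_k = 0, -12, 0, 64, 0, -3072/5, 0, 49152/7, 0, …
g: a_k = 0, -8, 0, 64/3, 0, -256/15, 0, 2048/315, 0, …
Sym-product of L_f,L_g gives L₀ (≤ ord 4).
Integrate: L := L₀·Dx.
L = (1280 + 53248·x^2 + 360448·x^4 + 2097152·x^6 + 8388608·x^8)·Dx + (1536·x + 40960·x^3 + 393216·x^5 + 2097152·x^7)·Dx^2 + (96 + 4096·x^2 + 36864·x^4 + 262144·x^6 + 1048576·x^8)·Dx^3 + (96·x + 2560·x^3 + 24576·x^5 + 131072·x^7)·Dx^4 + (1 + 48·x^2 + 896·x^4 + 8192·x^6 + 32768·x^8)·Dx^5  (order 5).
h: a_k = 0, 0, 0, 32, 0, -768/5, 0, 19456/21, 0, …
ICs: h(0) = 0, h′(0) = 0, h′′(0) = 0, h′′′(0) = 192, h′′′′(0) = 0.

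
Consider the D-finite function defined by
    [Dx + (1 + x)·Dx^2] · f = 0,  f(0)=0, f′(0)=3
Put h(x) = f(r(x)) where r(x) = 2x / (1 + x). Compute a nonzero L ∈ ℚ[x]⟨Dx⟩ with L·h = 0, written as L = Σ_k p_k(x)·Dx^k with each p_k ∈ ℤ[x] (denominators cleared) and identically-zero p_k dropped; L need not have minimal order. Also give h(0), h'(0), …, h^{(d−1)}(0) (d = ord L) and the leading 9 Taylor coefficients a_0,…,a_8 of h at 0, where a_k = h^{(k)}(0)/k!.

L = (4 + 6·x)·Dx + (1 + 4·x + 3·x^2)·Dx^2  (order 2).
h: a_k = 0, 6, -12, 26, -60, 726/5, -364, 6558/7, -2460, …
ICs: h(0) = 0, h′(0) = 6.

f: a_k = 0, 3, -3/2, 1, -3/4, 3/5, -1/2, 3/7, -3/8, …
h₀=f(r): pull back L_f along r ⇒ L₀.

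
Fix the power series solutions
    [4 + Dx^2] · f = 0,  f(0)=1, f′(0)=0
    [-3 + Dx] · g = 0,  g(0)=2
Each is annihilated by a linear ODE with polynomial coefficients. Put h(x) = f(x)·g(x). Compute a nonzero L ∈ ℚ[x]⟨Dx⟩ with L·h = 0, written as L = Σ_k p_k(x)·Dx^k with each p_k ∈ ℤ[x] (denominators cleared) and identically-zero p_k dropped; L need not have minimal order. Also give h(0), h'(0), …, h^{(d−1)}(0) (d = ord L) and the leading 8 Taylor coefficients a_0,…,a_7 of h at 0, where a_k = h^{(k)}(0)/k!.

L = 13 - 6·Dx + Dx^2  (order 2).
h: a_k = 2, 6, 5, -3, -119/12, -199/20, -407/72, -1483/840, …
ICs: h(0) = 2, h′(0) = 6.

f: a_k = 1, 0, -2, 0, 2/3, 0, -4/45, 0, …
g: a_k = 2, 6, 9, 9, 27/4, 81/20, 81/40, 243/280, …
Sym-product of L_f,L_g gives L₀ (≤ ord 2).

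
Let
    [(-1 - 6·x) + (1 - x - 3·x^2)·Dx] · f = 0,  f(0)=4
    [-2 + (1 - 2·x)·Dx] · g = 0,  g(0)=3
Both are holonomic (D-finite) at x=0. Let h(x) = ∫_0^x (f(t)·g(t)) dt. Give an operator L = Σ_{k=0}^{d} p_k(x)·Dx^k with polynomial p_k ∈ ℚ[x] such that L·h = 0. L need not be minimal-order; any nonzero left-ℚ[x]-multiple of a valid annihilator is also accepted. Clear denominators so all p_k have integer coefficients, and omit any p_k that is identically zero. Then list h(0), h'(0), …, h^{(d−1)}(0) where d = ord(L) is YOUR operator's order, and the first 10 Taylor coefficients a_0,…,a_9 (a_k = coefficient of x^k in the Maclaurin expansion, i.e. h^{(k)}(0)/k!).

f: a_k = 4, 4, 16, 28, 76, 160, 388, 868, 2032, 4636, …
g: a_k = 3, 6, 12, 24, 48, 96, 192, 384, 768, 1536, …
Sym-product of L_f,L_g gives L₀ (≤ ord 1).
h=∫₀ˣh₀: take L = L₀·Dx.
L = (-3 - 2·x + 18·x^2)·Dx + (1 - 3·x - x^2 + 6·x^3)·Dx^2  (order 2).
h: a_k = 0, 12, 18, 40, 81, 876/5, 372, 804, 3465/2, 11272/3, …
ICs: h(0) = 0, h′(0) = 12.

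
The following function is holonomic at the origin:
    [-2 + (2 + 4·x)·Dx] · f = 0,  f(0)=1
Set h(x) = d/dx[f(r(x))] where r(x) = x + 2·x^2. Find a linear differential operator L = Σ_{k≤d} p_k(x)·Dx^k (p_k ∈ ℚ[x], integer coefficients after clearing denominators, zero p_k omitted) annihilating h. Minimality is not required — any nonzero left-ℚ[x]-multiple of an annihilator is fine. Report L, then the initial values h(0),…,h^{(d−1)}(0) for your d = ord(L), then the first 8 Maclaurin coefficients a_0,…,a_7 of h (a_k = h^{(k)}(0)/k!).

L = 3 + (-1 - 6·x - 12·x^2 - 16·x^3)·Dx  (order 1).
h: a_k = 1, 3, -9/2, 3/2, 75/8, -171/8, 147/16, 867/16, …
ICs: h(0) = 1.

f: a_k = 1, 1, -1/2, 1/2, -5/8, 7/8, -21/16, 33/16, …
h₀=f(r): pull back L_f along r ⇒ L₀.
h=h₀': d/dx-closure on L₀ ⇒ L.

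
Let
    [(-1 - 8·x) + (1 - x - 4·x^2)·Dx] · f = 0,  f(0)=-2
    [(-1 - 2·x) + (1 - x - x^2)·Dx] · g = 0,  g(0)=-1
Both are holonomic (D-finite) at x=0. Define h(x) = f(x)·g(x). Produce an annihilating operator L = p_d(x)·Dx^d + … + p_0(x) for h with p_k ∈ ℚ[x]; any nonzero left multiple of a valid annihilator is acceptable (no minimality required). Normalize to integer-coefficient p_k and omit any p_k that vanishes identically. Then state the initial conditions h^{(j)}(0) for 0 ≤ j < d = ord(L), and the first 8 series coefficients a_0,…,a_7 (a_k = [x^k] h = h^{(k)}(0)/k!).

L = (-2 - 8·x + 15·x^2 + 16·x^3) + (1 - 2·x - 4·x^2 + 5·x^3 + 4·x^4)·Dx  (order 1).
h: a_k = 2, 4, 16, 38, 112, 280, 754, 1916, …
ICs: h(0) = 2.

f: a_k = -2, -2, -10, -18, -58, -130, -362, -882, …
g: a_k = -1, -1, -2, -3, -5, -8, -13, -21, …
f·g: L₀ = L_f ⊗_s L_g, ord ≤ 1·1.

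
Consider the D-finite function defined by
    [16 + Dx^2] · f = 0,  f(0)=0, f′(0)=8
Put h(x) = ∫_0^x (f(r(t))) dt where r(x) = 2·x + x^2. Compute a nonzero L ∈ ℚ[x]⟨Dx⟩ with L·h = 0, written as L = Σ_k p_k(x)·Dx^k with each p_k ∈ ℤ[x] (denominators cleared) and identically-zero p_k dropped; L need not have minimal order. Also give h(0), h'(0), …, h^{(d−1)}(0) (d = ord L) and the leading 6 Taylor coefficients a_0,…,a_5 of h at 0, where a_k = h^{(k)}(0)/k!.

L = (64 + 192·x + 192·x^2 + 64·x^3)·Dx - Dx^2 + (1 + x)·Dx^3  (order 3).
h: a_k = 0, 0, 8, 8/3, -128/3, -256/5, …
ICs: h(0) = 0, h′(0) = 0, h′′(0) = 16.

f: a_k = 0, 8, 0, -64/3, 0, 256/15, …
h₀=f(r): pull back L_f along r ⇒ L₀.
Integrate: L := L₀·Dx.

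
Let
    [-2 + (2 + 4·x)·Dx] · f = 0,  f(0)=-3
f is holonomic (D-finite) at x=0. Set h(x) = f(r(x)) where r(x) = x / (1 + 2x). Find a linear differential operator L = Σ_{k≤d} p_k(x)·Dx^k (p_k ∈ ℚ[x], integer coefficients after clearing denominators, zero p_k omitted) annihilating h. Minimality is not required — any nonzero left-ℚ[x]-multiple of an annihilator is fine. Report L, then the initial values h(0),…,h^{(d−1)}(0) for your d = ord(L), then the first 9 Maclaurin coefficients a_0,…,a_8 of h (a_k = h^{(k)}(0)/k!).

f: a_k = -3, -3, 3/2, -3/2, 15/8, -21/8, 63/16, -99/16, 1287/128, …
Substitute x→r, Dx→(1/r')Dx; clear ⇒ L₀.
L = -1 + (1 + 6·x + 8·x^2)·Dx  (order 1).
h: a_k = -3, -3, 15/2, -39/2, 423/8, -1197/8, 7059/16, -21615/16, 547383/128, …
ICs: h(0) = -3.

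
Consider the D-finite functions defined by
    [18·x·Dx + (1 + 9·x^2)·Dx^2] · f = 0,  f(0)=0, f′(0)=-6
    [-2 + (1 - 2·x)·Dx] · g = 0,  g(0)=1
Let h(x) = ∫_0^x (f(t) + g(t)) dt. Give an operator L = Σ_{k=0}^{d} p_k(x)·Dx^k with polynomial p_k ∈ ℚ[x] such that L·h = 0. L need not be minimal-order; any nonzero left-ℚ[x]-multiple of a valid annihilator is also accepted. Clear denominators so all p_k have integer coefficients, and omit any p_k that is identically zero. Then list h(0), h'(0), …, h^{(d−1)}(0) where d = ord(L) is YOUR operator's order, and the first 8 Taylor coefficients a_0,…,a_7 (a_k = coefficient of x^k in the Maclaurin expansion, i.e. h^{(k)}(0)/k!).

f: a_k = 0, -6, 0, 18, 0, -486/5, 0, 4374/7, …
g: a_k = 1, 2, 4, 8, 16, 32, 64, 128, …
Weyl lclm of L_f,L_g ⇒ L₀ (ord ≤ 3).
Integrate: L := L₀·Dx.
L = (36 - 288·x - 972·x^2)·Dx^2 + (-21 + 36·x - 9·x^2 - 972·x^3)·Dx^3 + (2 + 5·x + 45·x^3 - 162·x^4)·Dx^4  (order 4).
h: a_k = 0, 1, -2, 4/3, 13/2, 16/5, -163/15, 64/7, …
ICs: h(0) = 0, h′(0) = 1, h′′(0) = -4, h′′′(0) = 8.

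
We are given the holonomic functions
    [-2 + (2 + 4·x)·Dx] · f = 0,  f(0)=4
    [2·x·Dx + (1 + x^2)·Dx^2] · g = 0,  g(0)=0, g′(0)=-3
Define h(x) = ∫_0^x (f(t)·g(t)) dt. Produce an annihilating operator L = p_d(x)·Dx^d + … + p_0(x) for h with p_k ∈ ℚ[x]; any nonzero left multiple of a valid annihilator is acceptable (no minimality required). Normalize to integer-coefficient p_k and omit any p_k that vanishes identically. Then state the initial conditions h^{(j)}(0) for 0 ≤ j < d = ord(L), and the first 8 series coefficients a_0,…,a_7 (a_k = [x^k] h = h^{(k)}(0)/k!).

L = (3 - 2·x - x^2)·Dx + (-2 - 2·x + 6·x^2 + 4·x^3)·Dx^2 + (1 + 4·x + 5·x^2 + 4·x^3 + 4·x^4)·Dx^3  (order 3).
h: a_k = 0, 0, -6, -4, 5/2, -2/5, 31/60, -109/70, …
ICs: h(0) = 0, h′(0) = 0, h′′(0) = -12.

f: a_k = 4, 4, -2, 2, -5/2, 7/2, -21/4, 33/4, …
g: a_k = 0, -3, 0, 1, 0, -3/5, 0, 3/7, …
h₀=f·g: eliminate ⇒ L₀, order ≤ 1·2.
h=∫₀ˣh₀: take L = L₀·Dx.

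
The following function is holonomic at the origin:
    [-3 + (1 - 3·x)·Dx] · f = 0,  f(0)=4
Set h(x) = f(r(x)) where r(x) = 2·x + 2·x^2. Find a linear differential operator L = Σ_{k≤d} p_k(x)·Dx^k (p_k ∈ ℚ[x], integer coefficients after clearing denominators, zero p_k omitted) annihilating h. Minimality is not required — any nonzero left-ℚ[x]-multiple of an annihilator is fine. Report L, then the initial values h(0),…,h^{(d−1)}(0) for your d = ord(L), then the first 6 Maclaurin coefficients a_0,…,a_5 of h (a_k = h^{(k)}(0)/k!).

f: a_k = 4, 12, 36, 108, 324, 972, …
Substitute x→r, Dx→(1/r')Dx; clear ⇒ L₀.
L = (6 + 12·x) + (-1 + 6·x + 6·x^2)·Dx  (order 1).
h: a_k = 4, 24, 168, 1152, 7920, 54432, …
ICs: h(0) = 4.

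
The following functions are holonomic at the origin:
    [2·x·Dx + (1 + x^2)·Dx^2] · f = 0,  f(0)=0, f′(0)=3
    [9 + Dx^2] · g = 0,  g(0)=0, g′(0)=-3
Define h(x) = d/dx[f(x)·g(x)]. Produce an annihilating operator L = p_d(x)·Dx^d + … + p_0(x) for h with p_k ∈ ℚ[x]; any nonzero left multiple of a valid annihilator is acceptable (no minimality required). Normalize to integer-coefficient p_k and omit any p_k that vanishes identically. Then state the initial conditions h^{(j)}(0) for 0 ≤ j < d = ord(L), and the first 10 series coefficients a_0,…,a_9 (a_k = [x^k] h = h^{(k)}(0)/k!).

f: a_k = 0, 3, 0, -1, 0, 3/5, 0, -3/7, 0, 1/3, …
g: a_k = 0, -3, 0, 9/2, 0, -81/40, 0, 243/560, 0, -243/4480, …
Sym-product of L_f,L_g gives L₀ (≤ ord 4).
Differentiate: ansatz ord ≤ ord L₀ ⇒ L.
L = (20358 + 86886·x^2 + 157437·x^4 + 155520·x^6 + 96228·x^8 + 36450·x^10 + 6561·x^12) + (6372·x + 25596·x^3 + 39960·x^5 + 32400·x^7 + 14580·x^9 + 2916·x^11)·Dx + (3432 + 15828·x^2 + 31110·x^4 + 33588·x^6 + 22032·x^8 + 8424·x^10 + 1458·x^12)·Dx^2 + (708·x + 2844·x^3 + 4440·x^5 + 3600·x^7 + 1620·x^9 + 324·x^11)·Dx^3 + (130 + 686·x^2 + 1513·x^4 + 1812·x^6 + 1260·x^8 + 486·x^10 + 81·x^12)·Dx^4  (order 4).
h: a_k = 0, -18, 0, 66, 0, -297/4, 0, 117/2, 0, -106181/2240, …
ICs: h(0) = 0, h′(0) = -18, h′′(0) = 0, h′′′(0) = 396.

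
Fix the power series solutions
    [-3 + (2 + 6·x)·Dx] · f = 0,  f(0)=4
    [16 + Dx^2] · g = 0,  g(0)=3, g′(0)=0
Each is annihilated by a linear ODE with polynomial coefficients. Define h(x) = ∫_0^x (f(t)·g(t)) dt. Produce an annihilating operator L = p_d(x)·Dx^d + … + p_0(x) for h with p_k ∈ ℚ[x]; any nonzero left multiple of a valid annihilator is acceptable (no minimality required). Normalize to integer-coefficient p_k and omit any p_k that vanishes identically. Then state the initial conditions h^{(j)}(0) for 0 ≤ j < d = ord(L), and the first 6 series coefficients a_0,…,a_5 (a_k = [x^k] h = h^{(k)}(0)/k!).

L = (91 + 384·x + 576·x^2)·Dx + (-12 - 36·x)·Dx^2 + (4 + 24·x + 36·x^2)·Dx^3  (order 3).
h: a_k = 0, 12, 9, -73/2, -495/16, 6337/160, …
ICs: h(0) = 0, h′(0) = 12, h′′(0) = 18.

f: a_k = 4, 6, -9/2, 27/4, -405/32, 1701/64, …
g: a_k = 3, 0, -24, 0, 32, 0, …
Product ⇒ symmetric product L₀, ord ≤ 2.
h=∫h₀ ⇒ L = L₀·Dx.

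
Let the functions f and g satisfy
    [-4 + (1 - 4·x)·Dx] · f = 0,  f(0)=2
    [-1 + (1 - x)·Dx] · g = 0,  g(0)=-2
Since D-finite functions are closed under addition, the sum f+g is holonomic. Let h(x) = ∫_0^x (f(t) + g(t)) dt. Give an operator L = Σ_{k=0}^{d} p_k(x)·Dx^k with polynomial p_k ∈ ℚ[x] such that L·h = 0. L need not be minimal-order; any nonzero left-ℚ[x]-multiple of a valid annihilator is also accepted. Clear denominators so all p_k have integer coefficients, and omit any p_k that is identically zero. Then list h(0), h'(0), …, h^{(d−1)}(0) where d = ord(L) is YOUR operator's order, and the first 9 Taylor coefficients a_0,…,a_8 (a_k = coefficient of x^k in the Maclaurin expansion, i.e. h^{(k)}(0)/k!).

L = -8·Dx + (10 - 16·x)·Dx^2 + (-1 + 5·x - 4·x^2)·Dx^3  (order 3).
h: a_k = 0, 0, 3, 10, 63/2, 102, 341, 1170, 16383/4, …
ICs: h(0) = 0, h′(0) = 0, h′′(0) = 6.

f: a_k = 2, 8, 32, 128, 512, 2048, 8192, 32768, 131072, …
g: a_k = -2, -2, -2, -2, -2, -2, -2, -2, -2, …
Sum ⇒ L₀ = lclm(L_f,L_g) in ℚ(x)⟨Dx⟩.
Integrate: L := L₀·Dx.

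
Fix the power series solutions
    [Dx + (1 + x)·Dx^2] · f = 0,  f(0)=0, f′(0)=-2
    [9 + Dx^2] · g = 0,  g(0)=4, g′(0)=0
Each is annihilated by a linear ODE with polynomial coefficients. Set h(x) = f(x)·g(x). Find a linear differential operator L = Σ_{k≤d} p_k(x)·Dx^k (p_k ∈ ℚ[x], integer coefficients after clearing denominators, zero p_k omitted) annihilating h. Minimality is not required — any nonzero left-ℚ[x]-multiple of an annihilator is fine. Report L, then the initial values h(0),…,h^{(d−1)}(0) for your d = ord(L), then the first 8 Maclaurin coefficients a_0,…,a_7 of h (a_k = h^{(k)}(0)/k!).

f: a_k = 0, -2, 1, -2/3, 1/2, -2/5, 1/3, -2/7, …
g: a_k = 4, 0, -18, 0, 27/2, 0, -81/20, 0, …
h₀=f·g: eliminate ⇒ L₀, order ≤ 2·2.
L = (2493 + 10854·x + 17091·x^2 + 11664·x^3 + 2916·x^4) + (612 + 1908·x + 1944·x^2 + 648·x^3)·Dx + (592 + 2484·x + 3834·x^2 + 2592·x^3 + 648·x^4)·Dx^2 + (68 + 212·x + 216·x^2 + 72·x^3)·Dx^3 + (35 + 142·x + 215·x^2 + 144·x^3 + 36·x^4)·Dx^4  (order 4).
h: a_k = 0, -8, 4, 100/3, -16, -83/5, 35/6, 361/70, …
ICs: h(0) = 0, h′(0) = -8, h′′(0) = 8, h′′′(0) = 200.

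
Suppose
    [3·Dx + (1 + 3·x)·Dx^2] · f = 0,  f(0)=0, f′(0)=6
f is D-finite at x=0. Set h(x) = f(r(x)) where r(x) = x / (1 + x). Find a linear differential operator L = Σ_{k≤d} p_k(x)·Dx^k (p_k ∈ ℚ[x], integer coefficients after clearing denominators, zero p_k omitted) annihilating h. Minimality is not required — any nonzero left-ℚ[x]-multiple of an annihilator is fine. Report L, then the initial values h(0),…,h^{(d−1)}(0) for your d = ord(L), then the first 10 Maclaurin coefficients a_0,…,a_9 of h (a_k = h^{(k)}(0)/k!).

L = (5 + 8·x)·Dx + (1 + 5·x + 4·x^2)·Dx^2  (order 2).
h: a_k = 0, 6, -15, 42, -255/2, 2046/5, -1365, 32766/7, -65535/4, 58254, …
ICs: h(0) = 0, h′(0) = 6.

f: a_k = 0, 6, -9, 18, -81/2, 486/5, -243, 4374/7, -6561/4, 4374, …
L₀ from L_f via x↦r, Dx↦r'^{-1}Dx.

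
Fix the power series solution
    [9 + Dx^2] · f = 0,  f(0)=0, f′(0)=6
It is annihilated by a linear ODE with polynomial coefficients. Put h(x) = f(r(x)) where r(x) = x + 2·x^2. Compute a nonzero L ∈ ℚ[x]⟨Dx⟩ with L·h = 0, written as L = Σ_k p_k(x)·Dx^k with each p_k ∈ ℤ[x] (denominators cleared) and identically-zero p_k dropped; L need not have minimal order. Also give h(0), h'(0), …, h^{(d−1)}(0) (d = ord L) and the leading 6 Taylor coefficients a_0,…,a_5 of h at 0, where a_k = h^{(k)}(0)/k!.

f: a_k = 0, 6, 0, -9, 0, 81/20, …
L₀ from L_f via x↦r, Dx↦r'^{-1}Dx.
L = (9 + 108·x + 432·x^2 + 576·x^3) - 4·Dx + (1 + 4·x)·Dx^2  (order 2).
h: a_k = 0, 6, 12, -9, -54, -2079/20, …
ICs: h(0) = 0, h′(0) = 6.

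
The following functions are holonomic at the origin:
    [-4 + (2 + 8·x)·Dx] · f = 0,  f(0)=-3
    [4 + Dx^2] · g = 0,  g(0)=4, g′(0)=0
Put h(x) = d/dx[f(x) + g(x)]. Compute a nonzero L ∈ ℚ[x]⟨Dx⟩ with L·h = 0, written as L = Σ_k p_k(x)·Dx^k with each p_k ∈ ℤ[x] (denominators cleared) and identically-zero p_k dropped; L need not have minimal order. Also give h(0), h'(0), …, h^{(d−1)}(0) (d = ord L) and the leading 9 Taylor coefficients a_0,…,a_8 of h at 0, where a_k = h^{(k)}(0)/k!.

f: a_k = -3, -6, 6, -12, 30, -84, 252, -792, 2574, …
g: a_k = 4, 0, -8, 0, 8/3, 0, -16/45, 0, 8/315, …
Weyl lclm of L_f,L_g ⇒ L₀ (ord ≤ 3).
h₀' ⇒ L via d/dx closure of L₀.
L = (-32 - 16·x - 32·x^2) + (-4 - 24·x - 48·x^2 - 64·x^3)·Dx + (-8 - 4·x - 8·x^2)·Dx^2 + (-1 - 6·x - 12·x^2 - 16·x^3)·Dx^3  (order 3).
h: a_k = -6, -4, -36, 392/3, -420, 22648/15, -5544, 6486544/315, -77220, …
ICs: h(0) = -6, h′(0) = -4, h′′(0) = -72.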